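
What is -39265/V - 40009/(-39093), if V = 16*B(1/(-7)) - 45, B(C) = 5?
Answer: -306717266/273651 ≈ -1120.8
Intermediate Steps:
V = 35 (V = 16*5 - 45 = 80 - 45 = 35)
-39265/V - 40009/(-39093) = -39265/35 - 40009/(-39093) = -39265*1/35 - 40009*(-1/39093) = -7853/7 + 40009/39093 = -306717266/273651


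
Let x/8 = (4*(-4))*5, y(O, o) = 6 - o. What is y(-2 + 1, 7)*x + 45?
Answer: 685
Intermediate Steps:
x = -640 (x = 8*((4*(-4))*5) = 8*(-16*5) = 8*(-80) = -640)
y(-2 + 1, 7)*x + 45 = (6 - 1*7)*(-640) + 45 = (6 - 7)*(-640) + 45 = -1*(-640) + 45 = 640 + 45 = 685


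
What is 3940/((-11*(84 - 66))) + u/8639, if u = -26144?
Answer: -19607086/855261 ≈ -22.925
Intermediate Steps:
3940/((-11*(84 - 66))) + u/8639 = 3940/((-11*(84 - 66))) - 26144/8639 = 3940/((-11*18)) - 26144*1/8639 = 3940/(-198) - 26144/8639 = 3940*(-1/198) - 26144/8639 = -1970/99 - 26144/8639 = -19607086/855261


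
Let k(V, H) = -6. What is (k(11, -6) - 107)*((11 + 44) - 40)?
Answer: -1695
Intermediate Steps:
(k(11, -6) - 107)*((11 + 44) - 40) = (-6 - 107)*((11 + 44) - 40) = -113*(55 - 40) = -113*15 = -1695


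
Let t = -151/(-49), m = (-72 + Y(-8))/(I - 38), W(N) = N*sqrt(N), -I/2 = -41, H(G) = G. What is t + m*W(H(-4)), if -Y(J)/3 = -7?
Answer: 151/49 + 102*I/11 ≈ 3.0816 + 9.2727*I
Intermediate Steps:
I = 82 (I = -2*(-41) = 82)
Y(J) = 21 (Y(J) = -3*(-7) = 21)
W(N) = N**(3/2)
m = -51/44 (m = (-72 + 21)/(82 - 38) = -51/44 ≈ -1.1591)
t = 151/49 (t = -151*(-1/49) = 151/49 ≈ 3.0816)
t + m*W(H(-4)) = 151/49 - (-102)*I/11 = 151/49 + 102*I/11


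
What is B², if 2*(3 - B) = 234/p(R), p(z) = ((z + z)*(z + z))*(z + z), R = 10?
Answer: 570397689/64000000 ≈ 8.9125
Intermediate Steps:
p(z) = 8*z³ (p(z) = ((2*z)*(2*z))*(2*z) = (4*z²)*(2*z) = 8*z³)
B = 23883/8000 (B = 3 - 117/(8*10³) = 3 - 117/(8*1000) = 3 - 117/8000 = 23883/8000 ≈ 2.9854)
B² = (23883/8000)² = 570397689/64000000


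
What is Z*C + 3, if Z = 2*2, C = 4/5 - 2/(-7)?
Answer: 257/35 ≈ 7.3429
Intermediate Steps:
C = 38/35 (C = 4*(1/5) - 2*(-1/7) = 4/5 + 2/7 = 38/35 ≈ 1.0857)
Z = 4
Z*C + 3 = 4*(38/35) + 3 = 152/35 + 3 = 257/35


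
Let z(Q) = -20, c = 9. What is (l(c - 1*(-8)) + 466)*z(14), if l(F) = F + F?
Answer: -10000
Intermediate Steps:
l(F) = 2*F
(l(c - 1*(-8)) + 466)*z(14) = (2*(9 - 1*(-8)) + 466)*(-20) = (2*(9 + 8) + 466)*(-20) = (2*17 + 466)*(-20) = (34 + 466)*(-20) = 500*(-20) = -10000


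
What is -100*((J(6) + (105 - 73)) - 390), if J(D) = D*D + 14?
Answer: 30800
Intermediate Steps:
J(D) = 14 + D² (J(D) = D² + 14 = 14 + D²)
-100*((J(6) + (105 - 73)) - 390) = -100*(((14 + 6²) + (105 - 73)) - 390) = -100*(((14 + 36) + 32) - 390) = -100*((50 + 32) - 390) = -100*(82 - 390) = -100*(-308) = 30800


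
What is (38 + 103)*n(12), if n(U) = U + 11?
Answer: 3243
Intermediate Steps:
n(U) = 11 + U
(38 + 103)*n(12) = (38 + 103)*(11 + 12) = 141*23 = 3243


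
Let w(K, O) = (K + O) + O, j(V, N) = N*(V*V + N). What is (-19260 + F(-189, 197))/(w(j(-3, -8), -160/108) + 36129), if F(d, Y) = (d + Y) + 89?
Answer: -517401/975187 ≈ -0.53057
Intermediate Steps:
F(d, Y) = 89 + Y + d (F(d, Y) = (Y + d) + 89 = 89 + Y + d)
j(V, N) = N*(N + V**2) (j(V, N) = N*(V**2 + N) = N*(N + V**2))
w(K, O) = K + 2*O
(-19260 + F(-189, 197))/(w(j(-3, -8), -160/108) + 36129) = (-19260 + (89 + 197 - 189))/((-8*(-8 + (-3)**2) + 2*(-160/108)) + 36129) = (-19260 + 97)/((-8*(-8 + 9) + 2*(-160*1/108)) + 36129) = -19163/((-8*1 + 2*(-40/27)) + 36129) = -19163/((-8 - 80/27) + 36129) = -19163/(-296/27 + 36129) = -19163/975187/27 = -19163*27/975187 = -517401/975187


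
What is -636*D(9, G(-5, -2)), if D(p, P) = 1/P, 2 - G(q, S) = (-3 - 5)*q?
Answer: 318/19 ≈ 16.737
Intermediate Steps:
G(q, S) = 2 + 8*q (G(q, S) = 2 - (-3 - 5)*q = 2 - (-8)*q = 2 + 8*q)
-636*D(9, G(-5, -2)) = -636/(2 + 8*(-5)) = -636/(2 - 40) = -636/(-38) = -636*(-1/38) = 318/19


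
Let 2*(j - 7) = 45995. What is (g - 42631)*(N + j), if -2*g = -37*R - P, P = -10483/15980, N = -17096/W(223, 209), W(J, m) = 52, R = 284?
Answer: -704286984047307/830960 ≈ -8.4756e+8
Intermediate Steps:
j = 46009/2 (j = 7 + (½)*45995 = 7 + 45995/2 = 46009/2 ≈ 23005.)
N = -4274/13 (N = -17096/52 = -17096*1/52 = -4274/13 ≈ -328.77)
P = -10483/15980 (P = -10483*1/15980 = -10483/15980 ≈ -0.65601)
g = 167907357/31960 (g = -(-37*284 - 1*(-10483/15980))/2 = -(-10508 + 10483/15980)/2 = -½*(-167907357/15980) = 167907357/31960 ≈ 5253.7)
(g - 42631)*(N + j) = (167907357/31960 - 42631)*(-4274/13 + 46009/2) = -1194579403/31960*589569/26 = -704286984047307/830960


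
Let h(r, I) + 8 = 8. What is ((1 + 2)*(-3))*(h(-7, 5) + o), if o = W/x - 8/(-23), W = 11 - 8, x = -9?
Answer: -3/23 ≈ -0.13043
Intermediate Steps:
W = 3
o = 1/69 (o = 3/(-9) - 8/(-23) = 3*(-⅑) - 8*(-1/23) = -⅓ + 8/23 = 1/69 ≈ 0.014493)
h(r, I) = 0 (h(r, I) = -8 + 8 = 0)
((1 + 2)*(-3))*(h(-7, 5) + o) = ((1 + 2)*(-3))*(0 + 1/69) = (3*(-3))*(1/69) = -9*1/69 = -3/23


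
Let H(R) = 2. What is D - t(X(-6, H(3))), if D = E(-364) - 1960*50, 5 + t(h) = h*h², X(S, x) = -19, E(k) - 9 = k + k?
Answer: -91855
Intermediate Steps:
E(k) = 9 + 2*k (E(k) = 9 + (k + k) = 9 + 2*k)
t(h) = -5 + h³ (t(h) = -5 + h*h² = -5 + h³)
D = -98719 (D = (9 + 2*(-364)) - 1960*50 = (9 - 728) - 1*98000 = -719 - 98000 = -98719)
D - t(X(-6, H(3))) = -98719 - (-5 + (-19)³) = -98719 - (-5 - 6859) = -98719 - 1*(-6864) = -98719 + 6864 = -91855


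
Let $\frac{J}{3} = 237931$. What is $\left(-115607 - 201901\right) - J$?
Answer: $-1031301$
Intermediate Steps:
$J = 713793$ ($J = 3 \cdot 237931 = 713793$)
$\left(-115607 - 201901\right) - J = \left(-115607 - 201901\right) - 713793 = -317508 - 713793 = -1031301$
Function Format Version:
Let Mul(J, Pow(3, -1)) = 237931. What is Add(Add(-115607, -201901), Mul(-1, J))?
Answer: -1031301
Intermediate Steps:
J = 713793 (J = Mul(3, 237931) = 713793)
Add(Add(-115607, -201901), Mul(-1, J)) = Add(Add(-115607, -201901), Mul(-1, 713793)) = Add(-317508, -713793) = -1031301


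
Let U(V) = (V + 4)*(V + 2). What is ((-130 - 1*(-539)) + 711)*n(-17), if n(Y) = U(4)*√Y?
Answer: 53760*I*√17 ≈ 2.2166e+5*I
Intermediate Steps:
U(V) = (2 + V)*(4 + V) (U(V) = (4 + V)*(2 + V) = (2 + V)*(4 + V))
n(Y) = 48*√Y (n(Y) = (8 + 4² + 6*4)*√Y = (8 + 16 + 24)*√Y = 48*√Y)
((-130 - 1*(-539)) + 711)*n(-17) = ((-130 - 1*(-539)) + 711)*(48*√(-17)) = ((-130 + 539) + 711)*(48*(I*√17)) = (409 + 711)*(48*I*√17) = 1120*(48*I*√17) = 53760*I*√17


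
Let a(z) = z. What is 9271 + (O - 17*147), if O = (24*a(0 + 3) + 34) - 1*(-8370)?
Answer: 15248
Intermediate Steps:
O = 8476 (O = (24*(0 + 3) + 34) - 1*(-8370) = (24*3 + 34) + 8370 = (72 + 34) + 8370 = 106 + 8370 = 8476)
9271 + (O - 17*147) = 9271 + (8476 - 17*147) = 9271 + (8476 - 1*2499) = 9271 + (8476 - 2499) = 9271 + 5977 = 15248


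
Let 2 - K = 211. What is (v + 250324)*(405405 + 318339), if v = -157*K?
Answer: 204918704928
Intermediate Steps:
K = -209 (K = 2 - 1*211 = 2 - 211 = -209)
v = 32813 (v = -157*(-209) = 32813)
(v + 250324)*(405405 + 318339) = (32813 + 250324)*(405405 + 318339) = 283137*723744 = 204918704928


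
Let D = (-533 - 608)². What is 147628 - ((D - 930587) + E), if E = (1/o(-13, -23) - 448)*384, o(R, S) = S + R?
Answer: -154870/3 ≈ -51623.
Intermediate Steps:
o(R, S) = R + S
D = 1301881 (D = (-1141)² = 1301881)
E = -516128/3 (E = (1/(-13 - 23) - 448)*384 = (1/(-36) - 448)*384 = (-1/36 - 448)*384 = -16129/36*384 = -516128/3 ≈ -1.7204e+5)
147628 - ((D - 930587) + E) = 147628 - ((1301881 - 930587) - 516128/3) = 147628 - (371294 - 516128/3) = 147628 - 1*597754/3 = 147628 - 597754/3 = -154870/3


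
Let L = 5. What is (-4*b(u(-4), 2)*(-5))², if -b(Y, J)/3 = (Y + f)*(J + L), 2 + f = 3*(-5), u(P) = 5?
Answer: 25401600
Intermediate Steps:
f = -17 (f = -2 + 3*(-5) = -2 - 15 = -17)
b(Y, J) = -3*(-17 + Y)*(5 + J) (b(Y, J) = -3*(Y - 17)*(J + 5) = -3*(-17 + Y)*(5 + J))
(-4*b(u(-4), 2)*(-5))² = (-4*(255 - 15*5 + 51*2 - 3*2*5)*(-5))² = (-4*(255 - 75 + 102 - 30)*(-5))² = (-4*252*(-5))² = (-1008*(-5))² = 5040² = 25401600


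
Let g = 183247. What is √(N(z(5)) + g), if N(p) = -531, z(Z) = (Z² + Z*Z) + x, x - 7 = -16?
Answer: 2*√45679 ≈ 427.45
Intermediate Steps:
x = -9 (x = 7 - 16 = -9)
z(Z) = -9 + 2*Z² (z(Z) = (Z² + Z*Z) - 9 = (Z² + Z²) - 9 = 2*Z² - 9 = -9 + 2*Z²)
√(N(z(5)) + g) = √(-531 + 183247) = √182716 = 2*√45679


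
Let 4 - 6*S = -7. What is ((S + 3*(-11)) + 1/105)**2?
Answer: 4756761/4900 ≈ 970.77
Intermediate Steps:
S = 11/6 (S = 2/3 - 1/6*(-7) = 2/3 + 7/6 = 11/6 ≈ 1.8333)
((S + 3*(-11)) + 1/105)**2 = ((11/6 + 3*(-11)) + 1/105)**2 = ((11/6 - 33) + 1/105)**2 = (-187/6 + 1/105)**2 = (-2181/70)**2 = 4756761/4900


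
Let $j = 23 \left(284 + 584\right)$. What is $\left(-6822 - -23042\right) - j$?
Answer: $-3744$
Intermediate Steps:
$j = 19964$ ($j = 23 \cdot 868 = 19964$)
$\left(-6822 - -23042\right) - j = \left(-6822 - -23042\right) - 19964 = \left(-6822 + 23042\right) - 19964 = 16220 - 19964 = -3744$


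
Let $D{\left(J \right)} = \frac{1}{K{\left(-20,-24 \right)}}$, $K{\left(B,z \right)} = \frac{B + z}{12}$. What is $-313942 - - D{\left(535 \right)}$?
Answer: $- \frac{3453365}{11} \approx -3.1394 \cdot 10^{5}$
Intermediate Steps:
$K{\left(B,z \right)} = \frac{B}{12} + \frac{z}{12}$ ($K{\left(B,z \right)} = \left(B + z\right) \frac{1}{12} = \frac{B}{12} + \frac{z}{12}$)
$D{\left(J \right)} = - \frac{3}{11}$ ($D{\left(J \right)} = \frac{1}{\frac{1}{12} \left(-20\right) + \frac{1}{12} \left(-24\right)} = \frac{1}{- \frac{5}{3} - 2} = \frac{1}{- \frac{11}{3}} = - \frac{3}{11}$)
$-313942 - - D{\left(535 \right)} = -313942 - \left(-1\right) \left(- \frac{3}{11}\right) = -313942 - \frac{3}{11} = - \frac{3453365}{11}$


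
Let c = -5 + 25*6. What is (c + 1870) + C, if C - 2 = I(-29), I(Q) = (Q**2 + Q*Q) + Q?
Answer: 3670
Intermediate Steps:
I(Q) = Q + 2*Q**2 (I(Q) = (Q**2 + Q**2) + Q = 2*Q**2 + Q = Q + 2*Q**2)
c = 145 (c = -5 + 150 = 145)
C = 1655 (C = 2 - 29*(1 + 2*(-29)) = 2 - 29*(1 - 58) = 2 - 29*(-57) = 2 + 1653 = 1655)
(c + 1870) + C = (145 + 1870) + 1655 = 2015 + 1655 = 3670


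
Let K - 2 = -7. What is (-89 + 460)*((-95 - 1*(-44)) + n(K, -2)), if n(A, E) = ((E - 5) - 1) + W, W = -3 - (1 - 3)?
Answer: -22260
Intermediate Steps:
K = -5 (K = 2 - 7 = -5)
W = -1 (W = -3 - 1*(-2) = -3 + 2 = -1)
n(A, E) = -7 + E (n(A, E) = ((E - 5) - 1) - 1 = ((-5 + E) - 1) - 1 = (-6 + E) - 1 = -7 + E)
(-89 + 460)*((-95 - 1*(-44)) + n(K, -2)) = (-89 + 460)*((-95 - 1*(-44)) + (-7 - 2)) = 371*((-95 + 44) - 9) = 371*(-51 - 9) = 371*(-60) = -22260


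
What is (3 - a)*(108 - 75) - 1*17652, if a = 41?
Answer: -18906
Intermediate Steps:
(3 - a)*(108 - 75) - 1*17652 = (3 - 1*41)*(108 - 75) - 1*17652 = (3 - 41)*33 - 17652 = -38*33 - 17652 = -1254 - 17652 = -18906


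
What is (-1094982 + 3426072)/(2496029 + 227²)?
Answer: 129505/141531 ≈ 0.91503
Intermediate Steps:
(-1094982 + 3426072)/(2496029 + 227²) = 2331090/(2496029 + 51529) = 2331090/2547558 = 2331090*(1/2547558) = 129505/141531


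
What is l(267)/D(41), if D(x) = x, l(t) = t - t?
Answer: 0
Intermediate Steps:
l(t) = 0
l(267)/D(41) = 0/41 = 0*(1/41) = 0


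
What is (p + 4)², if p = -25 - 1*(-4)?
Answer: 289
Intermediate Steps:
p = -21 (p = -25 + 4 = -21)
(p + 4)² = (-21 + 4)² = (-17)² = 289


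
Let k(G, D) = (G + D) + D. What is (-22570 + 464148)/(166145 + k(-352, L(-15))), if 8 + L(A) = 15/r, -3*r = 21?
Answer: 3091046/1160409 ≈ 2.6638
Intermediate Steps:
r = -7 (r = -⅓*21 = -7)
L(A) = -71/7 (L(A) = -8 + 15/(-7) = -8 + 15*(-⅐) = -8 - 15/7 = -71/7)
k(G, D) = G + 2*D (k(G, D) = (D + G) + D = G + 2*D)
(-22570 + 464148)/(166145 + k(-352, L(-15))) = (-22570 + 464148)/(166145 + (-352 + 2*(-71/7))) = 441578/(166145 + (-352 - 142/7)) = 441578/(166145 - 2606/7) = 441578/(1160409/7) = 441578*(7/1160409) = 3091046/1160409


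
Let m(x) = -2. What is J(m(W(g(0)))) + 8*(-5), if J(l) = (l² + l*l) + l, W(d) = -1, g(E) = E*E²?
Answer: -34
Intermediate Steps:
g(E) = E³
J(l) = l + 2*l² (J(l) = (l² + l²) + l = 2*l² + l = l + 2*l²)
J(m(W(g(0)))) + 8*(-5) = -2*(1 + 2*(-2)) + 8*(-5) = -2*(1 - 4) - 40 = -2*(-3) - 40 = 6 - 40 = -34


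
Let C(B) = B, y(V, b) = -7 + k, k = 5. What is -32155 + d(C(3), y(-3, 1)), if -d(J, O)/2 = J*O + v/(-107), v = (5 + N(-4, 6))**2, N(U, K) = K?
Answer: -3439059/107 ≈ -32141.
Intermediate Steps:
v = 121 (v = (5 + 6)**2 = 11**2 = 121)
y(V, b) = -2 (y(V, b) = -7 + 5 = -2)
d(J, O) = 242/107 - 2*J*O (d(J, O) = -2*(J*O + 121/(-107)) = -2*(J*O + 121*(-1/107)) = -2*(J*O - 121/107) = -2*(-121/107 + J*O) = 242/107 - 2*J*O)
-32155 + d(C(3), y(-3, 1)) = -32155 + (242/107 - 2*3*(-2)) = -32155 + (242/107 + 12) = -32155 + 1526/107 = -3439059/107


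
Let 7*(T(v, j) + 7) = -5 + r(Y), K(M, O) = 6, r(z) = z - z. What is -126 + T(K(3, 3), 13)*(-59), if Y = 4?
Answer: 2304/7 ≈ 329.14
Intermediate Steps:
r(z) = 0
T(v, j) = -54/7 (T(v, j) = -7 + (-5 + 0)/7 = -7 + (⅐)*(-5) = -7 - 5/7 = -54/7)
-126 + T(K(3, 3), 13)*(-59) = -126 - 54/7*(-59) = -126 + 3186/7 = 2304/7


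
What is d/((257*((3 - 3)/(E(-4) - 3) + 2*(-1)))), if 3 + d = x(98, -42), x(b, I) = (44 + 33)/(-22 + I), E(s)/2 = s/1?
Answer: 269/32896 ≈ 0.0081773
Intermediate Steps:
E(s) = 2*s (E(s) = 2*(s/1) = 2*(s*1) = 2*s)
x(b, I) = 77/(-22 + I)
d = -269/64 (d = -3 + 77/(-22 - 42) = -3 + 77/(-64) = -3 + 77*(-1/64) = -3 - 77/64 = -269/64 ≈ -4.2031)
d/((257*((3 - 3)/(E(-4) - 3) + 2*(-1)))) = -269*1/(257*((3 - 3)/(2*(-4) - 3) + 2*(-1)))/64 = -269*1/(257*(0/(-8 - 3) - 2))/64 = -269*1/(257*(0/(-11) - 2))/64 = -269*1/(257*(0*(-1/11) - 2))/64 = -269*1/(257*(0 - 2))/64 = -269/(64*(257*(-2))) = -269/64/(-514) = -269/64*(-1/514) = 269/32896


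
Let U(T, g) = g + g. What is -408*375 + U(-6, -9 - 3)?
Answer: -153024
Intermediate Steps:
U(T, g) = 2*g
-408*375 + U(-6, -9 - 3) = -408*375 + 2*(-9 - 3) = -153000 + 2*(-12) = -153000 - 24 = -153024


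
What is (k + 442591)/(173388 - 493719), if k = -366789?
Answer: -75802/320331 ≈ -0.23664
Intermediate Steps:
(k + 442591)/(173388 - 493719) = (-366789 + 442591)/(173388 - 493719) = 75802/(-320331) = 75802*(-1/320331) = -75802/320331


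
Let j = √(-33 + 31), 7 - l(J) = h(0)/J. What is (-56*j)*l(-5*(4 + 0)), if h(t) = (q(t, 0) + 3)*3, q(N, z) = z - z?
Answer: -2086*I*√2/5 ≈ -590.01*I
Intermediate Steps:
q(N, z) = 0
h(t) = 9 (h(t) = (0 + 3)*3 = 3*3 = 9)
l(J) = 7 - 9/J
j = I*√2 (j = √(-2) = I*√2 ≈ 1.4142*I)
(-56*j)*l(-5*(4 + 0)) = (-56*I*√2)*(7 - 9*(-1/(5*(4 + 0)))) = (-56*I*√2)*(7 - 9/((-5*4))) = (-56*I*√2)*(7 - 9/(-20)) = (-56*I*√2)*(7 - 9*(-1/20)) = (-56*I*√2)*(7 + 9/20) = -56*I*√2*(149/20) = -2086*I*√2/5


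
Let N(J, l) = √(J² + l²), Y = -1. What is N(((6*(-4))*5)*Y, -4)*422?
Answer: 1688*√901 ≈ 50668.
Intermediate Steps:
N(((6*(-4))*5)*Y, -4)*422 = √((((6*(-4))*5)*(-1))² + (-4)²)*422 = √((-24*5*(-1))² + 16)*422 = √((-120*(-1))² + 16)*422 = √(120² + 16)*422 = √(14400 + 16)*422 = √14416*422 = (4*√901)*422 = 1688*√901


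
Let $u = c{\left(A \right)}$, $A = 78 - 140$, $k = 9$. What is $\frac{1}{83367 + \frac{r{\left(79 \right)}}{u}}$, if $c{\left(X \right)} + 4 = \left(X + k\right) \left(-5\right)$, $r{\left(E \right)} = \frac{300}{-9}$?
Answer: $\frac{783}{65276261} \approx 1.1995 \cdot 10^{-5}$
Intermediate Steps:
$r{\left(E \right)} = - \frac{100}{3}$ ($r{\left(E \right)} = 300 \left(- \frac{1}{9}\right) = - \frac{100}{3}$)
$A = -62$ ($A = 78 - 140 = -62$)
$c{\left(X \right)} = -49 - 5 X$ ($c{\left(X \right)} = -4 + \left(X + 9\right) \left(-5\right) = -4 + \left(9 + X\right) \left(-5\right) = -4 - \left(45 + 5 X\right) = -49 - 5 X$)
$u = 261$ ($u = -49 - -310 = -49 + 310 = 261$)
$\frac{1}{83367 + \frac{r{\left(79 \right)}}{u}} = \frac{1}{83367 - \frac{100}{3 \cdot 261}} = \frac{1}{83367 - \frac{100}{783}} = \frac{1}{\frac{65276261}{783}} = \frac{783}{65276261}$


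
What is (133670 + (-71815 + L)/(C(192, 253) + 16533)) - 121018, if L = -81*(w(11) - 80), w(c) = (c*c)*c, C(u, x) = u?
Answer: 211431554/16725 ≈ 12642.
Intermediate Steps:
w(c) = c**3 (w(c) = c**2*c = c**3)
L = -101331 (L = -81*(11**3 - 80) = -81*(1331 - 80) = -81*1251 = -101331)
(133670 + (-71815 + L)/(C(192, 253) + 16533)) - 121018 = (133670 + (-71815 - 101331)/(192 + 16533)) - 121018 = (133670 - 173146/16725) - 121018 = 2235457604/16725 - 121018 = 211431554/16725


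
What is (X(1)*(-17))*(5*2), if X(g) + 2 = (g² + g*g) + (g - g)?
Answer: 0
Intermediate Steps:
X(g) = -2 + 2*g² (X(g) = -2 + ((g² + g*g) + (g - g)) = -2 + ((g² + g²) + 0) = -2 + (2*g² + 0) = -2 + 2*g²)
(X(1)*(-17))*(5*2) = ((-2 + 2*1²)*(-17))*(5*2) = ((-2 + 2*1)*(-17))*10 = ((-2 + 2)*(-17))*10 = (0*(-17))*10 = 0*10 = 0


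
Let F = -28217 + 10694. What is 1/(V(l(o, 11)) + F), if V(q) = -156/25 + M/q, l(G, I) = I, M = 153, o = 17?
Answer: -275/4816716 ≈ -5.7093e-5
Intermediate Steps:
V(q) = -156/25 + 153/q
F = -17523
1/(V(l(o, 11)) + F) = 1/((-156/25 + 153/11) - 17523) = 1/(2109/275 - 17523) = 1/(-4816716/275) = -275/4816716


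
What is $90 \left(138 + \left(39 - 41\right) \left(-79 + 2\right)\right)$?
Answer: $26280$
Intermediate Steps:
$90 \left(138 + \left(39 - 41\right) \left(-79 + 2\right)\right) = 90 \left(138 - -154\right) = 90 \left(138 + 154\right) = 90 \cdot 292 = 26280$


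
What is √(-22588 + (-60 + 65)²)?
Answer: 3*I*√2507 ≈ 150.21*I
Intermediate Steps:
√(-22588 + (-60 + 65)²) = √(-22588 + 5²) = √(-22588 + 25) = √(-22563) = 3*I*√2507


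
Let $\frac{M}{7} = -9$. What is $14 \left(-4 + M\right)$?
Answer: $-938$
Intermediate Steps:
$M = -63$ ($M = 7 \left(-9\right) = -63$)
$14 \left(-4 + M\right) = 14 \left(-4 - 63\right) = 14 \left(-67\right) = -938$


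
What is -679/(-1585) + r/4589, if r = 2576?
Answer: 7198891/7273565 ≈ 0.98973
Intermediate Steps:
-679/(-1585) + r/4589 = -679/(-1585) + 2576/4589 = -679*(-1/1585) + 2576*(1/4589) = 679/1585 + 2576/4589 = 7198891/7273565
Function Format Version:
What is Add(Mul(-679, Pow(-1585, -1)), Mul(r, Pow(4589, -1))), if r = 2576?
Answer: Rational(7198891, 7273565) ≈ 0.98973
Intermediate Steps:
Add(Mul(-679, Pow(-1585, -1)), Mul(r, Pow(4589, -1))) = Add(Mul(-679, Pow(-1585, -1)), Mul(2576, Pow(4589, -1))) = Add(Mul(-679, Rational(-1, 1585)), Mul(2576, Rational(1, 4589))) = Add(Rational(679, 1585), Rational(2576, 4589)) = Rational(7198891, 7273565)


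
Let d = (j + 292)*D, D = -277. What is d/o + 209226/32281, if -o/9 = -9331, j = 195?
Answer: 13215915635/2710926099 ≈ 4.8751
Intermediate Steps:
o = 83979 (o = -9*(-9331) = 83979)
d = -134899 (d = (195 + 292)*(-277) = 487*(-277) = -134899)
d/o + 209226/32281 = -134899/83979 + 209226/32281 = 13215915635/2710926099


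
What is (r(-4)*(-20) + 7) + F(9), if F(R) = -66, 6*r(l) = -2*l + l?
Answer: -217/3 ≈ -72.333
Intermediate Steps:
r(l) = -l/6 (r(l) = (-2*l + l)/6 = (-l)/6 = -l/6)
(r(-4)*(-20) + 7) + F(9) = (-⅙*(-4)*(-20) + 7) - 66 = ((⅔)*(-20) + 7) - 66 = (-40/3 + 7) - 66 = -19/3 - 66 = -217/3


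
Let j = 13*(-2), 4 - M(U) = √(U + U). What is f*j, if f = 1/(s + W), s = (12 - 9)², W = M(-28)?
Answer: -338/225 - 52*I*√14/225 ≈ -1.5022 - 0.86474*I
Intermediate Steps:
M(U) = 4 - √2*√U (M(U) = 4 - √(U + U) = 4 - √(2*U) = 4 - √2*√U)
W = 4 - 2*I*√14 (W = 4 - √2*√(-28) = 4 - √2*2*I*√7 = 4 - 2*I*√14 ≈ 4.0 - 7.4833*I)
s = 9 (s = 3² = 9)
f = 1/(13 - 2*I*√14) (f = 1/(9 + (4 - 2*I*√14)) = 1/(13 - 2*I*√14) ≈ 0.057778 + 0.033259*I)
j = -26
f*j = (13/225 + 2*I*√14/225)*(-26) = -338/225 - 52*I*√14/225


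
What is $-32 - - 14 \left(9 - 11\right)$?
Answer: $-60$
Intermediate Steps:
$-32 - - 14 \left(9 - 11\right) = -32 - \left(-14\right) \left(-2\right) = -32 - 28 = -60$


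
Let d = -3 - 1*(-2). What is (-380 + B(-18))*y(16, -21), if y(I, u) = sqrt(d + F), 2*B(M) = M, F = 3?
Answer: -389*sqrt(2) ≈ -550.13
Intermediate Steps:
d = -1 (d = -3 + 2 = -1)
B(M) = M/2
y(I, u) = sqrt(2) (y(I, u) = sqrt(-1 + 3) = sqrt(2))
(-380 + B(-18))*y(16, -21) = (-380 + (1/2)*(-18))*sqrt(2) = (-380 - 9)*sqrt(2) = -389*sqrt(2)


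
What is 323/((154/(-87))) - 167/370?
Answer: -2605772/14245 ≈ -182.93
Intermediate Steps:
323/((154/(-87))) - 167/370 = 323/((154*(-1/87))) - 167*1/370 = 323/(-154/87) - 167/370 = 323*(-87/154) - 167/370 = -28101/154 - 167/370 = -2605772/14245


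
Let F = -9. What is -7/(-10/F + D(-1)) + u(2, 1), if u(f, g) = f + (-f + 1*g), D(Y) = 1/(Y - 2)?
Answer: -8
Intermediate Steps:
D(Y) = 1/(-2 + Y)
u(f, g) = g (u(f, g) = f + (-f + g) = f + (g - f) = g)
-7/(-10/F + D(-1)) + u(2, 1) = -7/(-10/(-9) + 1/(-2 - 1)) + 1 = -7/(-10*(-⅑) + 1/(-3)) + 1 = -7/(10/9 - ⅓) + 1 = -7/(7/9) + 1 = (9/7)*(-7) + 1 = -9 + 1 = -8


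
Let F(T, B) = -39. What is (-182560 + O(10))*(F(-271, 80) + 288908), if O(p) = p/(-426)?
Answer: -11232753392665/213 ≈ -5.2736e+10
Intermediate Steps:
O(p) = -p/426 (O(p) = p*(-1/426) = -p/426)
(-182560 + O(10))*(F(-271, 80) + 288908) = (-182560 - 1/426*10)*(-39 + 288908) = (-182560 - 5/213)*288869 = -38885285/213*288869 = -11232753392665/213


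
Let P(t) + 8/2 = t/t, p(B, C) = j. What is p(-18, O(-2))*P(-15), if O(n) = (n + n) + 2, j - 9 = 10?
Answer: -57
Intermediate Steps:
j = 19 (j = 9 + 10 = 19)
O(n) = 2 + 2*n (O(n) = 2*n + 2 = 2 + 2*n)
p(B, C) = 19
P(t) = -3 (P(t) = -4 + t/t = -4 + 1 = -3)
p(-18, O(-2))*P(-15) = 19*(-3) = -57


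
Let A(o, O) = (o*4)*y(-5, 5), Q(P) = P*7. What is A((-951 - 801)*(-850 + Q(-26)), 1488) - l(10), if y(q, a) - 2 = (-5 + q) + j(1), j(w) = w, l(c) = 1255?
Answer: -50627047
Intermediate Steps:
Q(P) = 7*P
y(q, a) = -2 + q (y(q, a) = 2 + ((-5 + q) + 1) = 2 + (-4 + q) = -2 + q)
A(o, O) = -28*o (A(o, O) = (o*4)*(-2 - 5) = (4*o)*(-7) = -28*o)
A((-951 - 801)*(-850 + Q(-26)), 1488) - l(10) = -28*(-951 - 801)*(-850 + 7*(-26)) - 1*1255 = -(-49056)*(-850 - 182) - 1255 = -(-49056)*(-1032) - 1255 = -28*1808064 - 1255 = -50625792 - 1255 = -50627047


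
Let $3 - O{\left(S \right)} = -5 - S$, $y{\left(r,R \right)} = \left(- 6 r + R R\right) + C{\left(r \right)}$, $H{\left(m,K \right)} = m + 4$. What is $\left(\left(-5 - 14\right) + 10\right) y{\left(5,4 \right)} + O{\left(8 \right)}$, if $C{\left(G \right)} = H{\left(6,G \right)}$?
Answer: $52$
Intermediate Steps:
$H{\left(m,K \right)} = 4 + m$
$C{\left(G \right)} = 10$ ($C{\left(G \right)} = 4 + 6 = 10$)
$y{\left(r,R \right)} = 10 + R^{2} - 6 r$ ($y{\left(r,R \right)} = \left(- 6 r + R R\right) + 10 = \left(- 6 r + R^{2}\right) + 10 = \left(R^{2} - 6 r\right) + 10 = 10 + R^{2} - 6 r$)
$O{\left(S \right)} = 8 + S$ ($O{\left(S \right)} = 3 - \left(-5 - S\right) = 3 + \left(5 + S\right) = 8 + S$)
$\left(\left(-5 - 14\right) + 10\right) y{\left(5,4 \right)} + O{\left(8 \right)} = \left(\left(-5 - 14\right) + 10\right) \left(10 + 4^{2} - 30\right) + \left(8 + 8\right) = \left(-19 + 10\right) \left(10 + 16 - 30\right) + 16 = \left(-9\right) \left(-4\right) + 16 = 36 + 16 = 52$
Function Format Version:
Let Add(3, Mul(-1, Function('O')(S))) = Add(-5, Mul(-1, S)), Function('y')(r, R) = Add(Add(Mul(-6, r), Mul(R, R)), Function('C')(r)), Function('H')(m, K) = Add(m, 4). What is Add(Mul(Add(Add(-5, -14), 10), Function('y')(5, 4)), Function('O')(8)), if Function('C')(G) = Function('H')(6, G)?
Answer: 52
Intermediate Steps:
Function('H')(m, K) = Add(4, m)
Function('C')(G) = 10 (Function('C')(G) = Add(4, 6) = 10)
Function('y')(r, R) = Add(10, Pow(R, 2), Mul(-6, r)) (Function('y')(r, R) = Add(Add(Mul(-6, r), Mul(R, R)), 10) = Add(Add(Mul(-6, r), Pow(R, 2)), 10) = Add(Add(Pow(R, 2), Mul(-6, r)), 10) = Add(10, Pow(R, 2), Mul(-6, r)))
Function('O')(S) = Add(8, S) (Function('O')(S) = Add(3, Mul(-1, Add(-5, Mul(-1, S)))) = Add(3, Add(5, S)) = Add(8, S))
Add(Mul(Add(Add(-5, -14), 10), Function('y')(5, 4)), Function('O')(8)) = Add(Mul(Add(Add(-5, -14), 10), Add(10, Pow(4, 2), Mul(-6, 5))), Add(8, 8)) = Add(Mul(Add(-19, 10), Add(10, 16, -30)), 16) = Add(Mul(-9, -4), 16) = Add(36, 16) = 52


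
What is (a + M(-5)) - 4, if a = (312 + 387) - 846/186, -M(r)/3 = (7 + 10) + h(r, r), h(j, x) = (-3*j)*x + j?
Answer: 27263/31 ≈ 879.45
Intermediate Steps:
h(j, x) = j - 3*j*x (h(j, x) = -3*j*x + j = j - 3*j*x)
M(r) = -51 - 3*r*(1 - 3*r) (M(r) = -3*((7 + 10) + r*(1 - 3*r)) = -3*(17 + r*(1 - 3*r)) = -51 - 3*r*(1 - 3*r))
a = 21528/31 (a = 699 - 846*1/186 = 699 - 141/31 = 21528/31 ≈ 694.45)
(a + M(-5)) - 4 = (21528/31 + (-51 + 3*(-5)*(-1 + 3*(-5)))) - 4 = (21528/31 + (-51 + 3*(-5)*(-1 - 15))) - 4 = (21528/31 + (-51 + 3*(-5)*(-16))) - 4 = (21528/31 + (-51 + 240)) - 4 = (21528/31 + 189) - 4 = 27387/31 - 4 = 27263/31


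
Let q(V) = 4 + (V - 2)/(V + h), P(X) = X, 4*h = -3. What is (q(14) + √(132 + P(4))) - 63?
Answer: -3079/53 + 2*√34 ≈ -46.432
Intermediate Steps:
h = -¾ (h = (¼)*(-3) = -¾ ≈ -0.75000)
q(V) = 4 + (-2 + V)/(-¾ + V) (q(V) = 4 + (V - 2)/(V - ¾) = 4 + (-2 + V)/(-¾ + V))
(q(14) + √(132 + P(4))) - 63 = (20*(-1 + 14)/(-3 + 4*14) + √(132 + 4)) - 63 = (20*13/(-3 + 56) + √136) - 63 = (20*13/53 + 2*√34) - 63 = (20*(1/53)*13 + 2*√34) - 63 = (260/53 + 2*√34) - 63 = -3079/53 + 2*√34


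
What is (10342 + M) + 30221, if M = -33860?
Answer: 6703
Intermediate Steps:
(10342 + M) + 30221 = (10342 - 33860) + 30221 = -23518 + 30221 = 6703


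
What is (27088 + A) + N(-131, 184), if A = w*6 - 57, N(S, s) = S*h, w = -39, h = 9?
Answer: 25618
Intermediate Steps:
N(S, s) = 9*S (N(S, s) = S*9 = 9*S)
A = -291 (A = -39*6 - 57 = -234 - 57 = -291)
(27088 + A) + N(-131, 184) = (27088 - 291) + 9*(-131) = 26797 - 1179 = 25618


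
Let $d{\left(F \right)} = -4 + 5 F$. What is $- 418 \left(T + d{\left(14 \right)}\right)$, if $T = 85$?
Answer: $-63118$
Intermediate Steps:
$- 418 \left(T + d{\left(14 \right)}\right) = - 418 \left(85 + \left(-4 + 5 \cdot 14\right)\right) = - 418 \left(85 + \left(-4 + 70\right)\right) = - 418 \left(85 + 66\right) = \left(-418\right) 151 = -63118$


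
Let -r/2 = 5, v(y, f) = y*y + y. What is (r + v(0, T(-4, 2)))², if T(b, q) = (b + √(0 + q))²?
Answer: 100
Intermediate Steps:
T(b, q) = (b + √q)²
v(y, f) = y + y² (v(y, f) = y² + y = y + y²)
r = -10 (r = -2*5 = -10)
(r + v(0, T(-4, 2)))² = (-10 + 0*(1 + 0))² = (-10 + 0*1)² = (-10 + 0)² = (-10)² = 100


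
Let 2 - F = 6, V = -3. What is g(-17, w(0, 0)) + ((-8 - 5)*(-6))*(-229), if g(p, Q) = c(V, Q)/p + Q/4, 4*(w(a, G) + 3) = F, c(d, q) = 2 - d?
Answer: -303676/17 ≈ -17863.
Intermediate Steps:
F = -4 (F = 2 - 1*6 = 2 - 6 = -4)
w(a, G) = -4 (w(a, G) = -3 + (1/4)*(-4) = -3 - 1 = -4)
g(p, Q) = 5/p + Q/4 (g(p, Q) = (2 - 1*(-3))/p + Q/4 = (2 + 3)/p + Q*(1/4) = 5/p + Q/4)
g(-17, w(0, 0)) + ((-8 - 5)*(-6))*(-229) = (5/(-17) + (1/4)*(-4)) + ((-8 - 5)*(-6))*(-229) = (5*(-1/17) - 1) - 13*(-6)*(-229) = (-5/17 - 1) + 78*(-229) = -22/17 - 17862 = -303676/17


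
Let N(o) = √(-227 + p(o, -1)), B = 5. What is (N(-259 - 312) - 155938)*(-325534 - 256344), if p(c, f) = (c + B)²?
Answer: 90736891564 - 581878*√320129 ≈ 9.0408e+10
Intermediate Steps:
p(c, f) = (5 + c)² (p(c, f) = (c + 5)² = (5 + c)²)
N(o) = √(-227 + (5 + o)²)
(N(-259 - 312) - 155938)*(-325534 - 256344) = (√(-227 + (5 + (-259 - 312))²) - 155938)*(-325534 - 256344) = (√(-227 + (5 - 571)²) - 155938)*(-581878) = (√(-227 + (-566)²) - 155938)*(-581878) = (√(-227 + 320356) - 155938)*(-581878) = (√320129 - 155938)*(-581878) = (-155938 + √320129)*(-581878) = 90736891564 - 581878*√320129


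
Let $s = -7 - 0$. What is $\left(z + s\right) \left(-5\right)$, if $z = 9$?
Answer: $-10$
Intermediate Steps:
$s = -7$ ($s = -7 + 0 = -7$)
$\left(z + s\right) \left(-5\right) = \left(9 - 7\right) \left(-5\right) = 2 \left(-5\right) = -10$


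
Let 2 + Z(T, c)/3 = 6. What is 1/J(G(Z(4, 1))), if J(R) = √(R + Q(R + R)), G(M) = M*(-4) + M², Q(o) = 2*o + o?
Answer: √42/168 ≈ 0.038576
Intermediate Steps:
Z(T, c) = 12 (Z(T, c) = -6 + 3*6 = -6 + 18 = 12)
Q(o) = 3*o
G(M) = M² - 4*M (G(M) = -4*M + M² = M² - 4*M)
J(R) = √7*√R (J(R) = √(R + 3*(R + R)) = √(R + 3*(2*R)) = √(R + 6*R) = √(7*R) = √7*√R)
1/J(G(Z(4, 1))) = 1/(√7*√(12*(-4 + 12))) = 1/(√7*√(12*8)) = 1/(√7*√96) = 1/(√7*(4*√6)) = 1/(4*√42) = √42/168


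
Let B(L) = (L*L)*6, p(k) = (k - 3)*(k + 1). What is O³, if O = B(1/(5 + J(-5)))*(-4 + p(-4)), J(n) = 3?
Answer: 132651/32768 ≈ 4.0482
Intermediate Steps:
p(k) = (1 + k)*(-3 + k) (p(k) = (-3 + k)*(1 + k) = (1 + k)*(-3 + k))
B(L) = 6*L² (B(L) = L²*6 = 6*L²)
O = 51/32 (O = (6*(1/(5 + 3))²)*(-4 + (-3 + (-4)² - 2*(-4))) = (6*(1/8)²)*(-4 + (-3 + 16 + 8)) = (6*(⅛)²)*(-4 + 21) = (6*(1/64))*17 = (3/32)*17 = 51/32 ≈ 1.5938)
O³ = (51/32)³ = 132651/32768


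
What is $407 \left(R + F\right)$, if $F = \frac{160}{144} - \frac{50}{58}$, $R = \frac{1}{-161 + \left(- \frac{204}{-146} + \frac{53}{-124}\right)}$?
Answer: $\frac{37360961011}{378082773} \approx 98.817$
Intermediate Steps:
$R = - \frac{9052}{1448593}$ ($R = \frac{1}{-161 + \left(\left(-204\right) \left(- \frac{1}{146}\right) + 53 \left(- \frac{1}{124}\right)\right)} = \frac{1}{-161 + \left(\frac{102}{73} - \frac{53}{124}\right)} = \frac{1}{-161 + \frac{8779}{9052}} = \frac{1}{- \frac{1448593}{9052}} = - \frac{9052}{1448593} \approx -0.0062488$)
$F = \frac{65}{261}$ ($F = 160 \cdot \frac{1}{144} - \frac{25}{29} = \frac{10}{9} - \frac{25}{29} = \frac{65}{261} \approx 0.24904$)
$407 \left(R + F\right) = 407 \left(- \frac{9052}{1448593} + \frac{65}{261}\right) = 407 \cdot \frac{91795973}{378082773} = \frac{37360961011}{378082773}$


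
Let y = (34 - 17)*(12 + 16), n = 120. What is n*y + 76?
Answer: 57196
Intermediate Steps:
y = 476 (y = 17*28 = 476)
n*y + 76 = 120*476 + 76 = 57120 + 76 = 57196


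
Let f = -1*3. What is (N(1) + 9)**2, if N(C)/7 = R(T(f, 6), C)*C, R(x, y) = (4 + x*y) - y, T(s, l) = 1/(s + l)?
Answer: 9409/9 ≈ 1045.4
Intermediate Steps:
f = -3
T(s, l) = 1/(l + s)
R(x, y) = 4 - y + x*y
N(C) = 7*C*(4 - 2*C/3) (N(C) = 7*((4 - C + C/(6 - 3))*C) = 7*((4 - C + C/3)*C) = 7*((4 - 2*C/3)*C) = 7*(C*(4 - 2*C/3)) = 7*C*(4 - 2*C/3))
(N(1) + 9)**2 = ((14/3)*1*(6 - 1*1) + 9)**2 = ((14/3)*1*(6 - 1) + 9)**2 = ((14/3)*1*5 + 9)**2 = (70/3 + 9)**2 = (97/3)**2 = 9409/9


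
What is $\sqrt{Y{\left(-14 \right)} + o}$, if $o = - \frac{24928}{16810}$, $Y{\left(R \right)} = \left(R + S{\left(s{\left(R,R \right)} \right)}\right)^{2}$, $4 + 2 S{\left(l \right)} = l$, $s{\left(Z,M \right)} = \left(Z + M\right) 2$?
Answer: $\frac{108 \sqrt{6970}}{205} \approx 43.983$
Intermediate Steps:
$s{\left(Z,M \right)} = 2 M + 2 Z$ ($s{\left(Z,M \right)} = \left(M + Z\right) 2 = 2 M + 2 Z$)
$S{\left(l \right)} = -2 + \frac{l}{2}$
$Y{\left(R \right)} = \left(-2 + 3 R\right)^{2}$ ($Y{\left(R \right)} = \left(R + \left(-2 + \frac{2 R + 2 R}{2}\right)\right)^{2} = \left(R + \left(-2 + \frac{4 R}{2}\right)\right)^{2} = \left(R + \left(-2 + 2 R\right)\right)^{2} = \left(-2 + 3 R\right)^{2}$)
$o = - \frac{304}{205}$ ($o = \left(-24928\right) \frac{1}{16810} = - \frac{304}{205} \approx -1.4829$)
$\sqrt{Y{\left(-14 \right)} + o} = \sqrt{\left(-2 + 3 \left(-14\right)\right)^{2} - \frac{304}{205}} = \sqrt{\left(-2 - 42\right)^{2} - \frac{304}{205}} = \sqrt{\left(-44\right)^{2} - \frac{304}{205}} = \sqrt{1936 - \frac{304}{205}} = \sqrt{\frac{396576}{205}} = \frac{108 \sqrt{6970}}{205}$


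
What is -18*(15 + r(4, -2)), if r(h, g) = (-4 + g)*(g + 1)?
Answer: -378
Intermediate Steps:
r(h, g) = (1 + g)*(-4 + g) (r(h, g) = (-4 + g)*(1 + g) = (1 + g)*(-4 + g))
-18*(15 + r(4, -2)) = -18*(15 + (-4 + (-2)² - 3*(-2))) = -18*(15 + (-4 + 4 + 6)) = -18*(15 + 6) = -18*21 = -378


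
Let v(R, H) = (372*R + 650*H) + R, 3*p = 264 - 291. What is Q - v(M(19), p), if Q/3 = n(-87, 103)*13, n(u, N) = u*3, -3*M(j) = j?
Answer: -5900/3 ≈ -1966.7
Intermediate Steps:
M(j) = -j/3
p = -9 (p = (264 - 291)/3 = (1/3)*(-27) = -9)
n(u, N) = 3*u
v(R, H) = 373*R + 650*H
Q = -10179 (Q = 3*((3*(-87))*13) = 3*(-261*13) = 3*(-3393) = -10179)
Q - v(M(19), p) = -10179 - (373*(-1/3*19) + 650*(-9)) = -10179 - (373*(-19/3) - 5850) = -10179 - (-7087/3 - 5850) = -10179 - 1*(-24637/3) = -10179 + 24637/3 = -5900/3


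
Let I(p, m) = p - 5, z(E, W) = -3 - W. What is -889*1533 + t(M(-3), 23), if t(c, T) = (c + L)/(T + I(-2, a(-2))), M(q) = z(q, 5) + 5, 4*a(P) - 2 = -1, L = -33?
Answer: -5451357/4 ≈ -1.3628e+6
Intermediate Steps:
a(P) = 1/4 (a(P) = 1/2 + (1/4)*(-1) = 1/2 - 1/4 = 1/4)
M(q) = -3 (M(q) = (-3 - 1*5) + 5 = (-3 - 5) + 5 = -8 + 5 = -3)
I(p, m) = -5 + p
t(c, T) = (-33 + c)/(-7 + T) (t(c, T) = (c - 33)/(T + (-5 - 2)) = (-33 + c)/(T - 7) = (-33 + c)/(-7 + T))
-889*1533 + t(M(-3), 23) = -889*1533 + (-33 - 3)/(-7 + 23) = -1362837 - 36/16 = -1362837 + (1/16)*(-36) = -1362837 - 9/4 = -5451357/4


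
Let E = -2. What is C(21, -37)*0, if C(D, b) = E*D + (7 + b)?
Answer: 0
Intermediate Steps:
C(D, b) = 7 + b - 2*D (C(D, b) = -2*D + (7 + b) = 7 + b - 2*D)
C(21, -37)*0 = (7 - 37 - 2*21)*0 = (7 - 37 - 42)*0 = -72*0 = 0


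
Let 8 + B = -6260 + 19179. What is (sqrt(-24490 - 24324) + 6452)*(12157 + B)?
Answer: 161738736 + 25068*I*sqrt(48814) ≈ 1.6174e+8 + 5.5385e+6*I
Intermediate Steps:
B = 12911 (B = -8 + (-6260 + 19179) = -8 + 12919 = 12911)
(sqrt(-24490 - 24324) + 6452)*(12157 + B) = (sqrt(-24490 - 24324) + 6452)*(12157 + 12911) = (sqrt(-48814) + 6452)*25068 = (I*sqrt(48814) + 6452)*25068 = (6452 + I*sqrt(48814))*25068 = 161738736 + 25068*I*sqrt(48814)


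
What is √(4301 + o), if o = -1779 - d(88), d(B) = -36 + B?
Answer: √2470 ≈ 49.699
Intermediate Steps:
o = -1831 (o = -1779 - (-36 + 88) = -1779 - 1*52 = -1779 - 52 = -1831)
√(4301 + o) = √(4301 - 1831) = √2470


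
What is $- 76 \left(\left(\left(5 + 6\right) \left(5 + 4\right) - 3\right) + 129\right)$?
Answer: $-17100$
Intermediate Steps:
$- 76 \left(\left(\left(5 + 6\right) \left(5 + 4\right) - 3\right) + 129\right) = - 76 \left(\left(11 \cdot 9 - 3\right) + 129\right) = - 76 \left(\left(99 - 3\right) + 129\right) = - 76 \left(96 + 129\right) = \left(-76\right) 225 = -17100$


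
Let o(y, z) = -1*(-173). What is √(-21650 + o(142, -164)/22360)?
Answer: 9*I*√33408450530/11180 ≈ 147.14*I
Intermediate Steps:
o(y, z) = 173
√(-21650 + o(142, -164)/22360) = √(-21650 + 173/22360) = √(-484093827/22360) = 9*I*√33408450530/11180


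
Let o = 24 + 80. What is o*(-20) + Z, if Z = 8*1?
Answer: -2072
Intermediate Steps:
o = 104
Z = 8
o*(-20) + Z = 104*(-20) + 8 = -2080 + 8 = -2072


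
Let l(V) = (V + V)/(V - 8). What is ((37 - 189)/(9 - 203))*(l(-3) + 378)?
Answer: 316464/1067 ≈ 296.59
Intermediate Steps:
l(V) = 2*V/(-8 + V) (l(V) = (2*V)/(-8 + V) = 2*V/(-8 + V))
((37 - 189)/(9 - 203))*(l(-3) + 378) = ((37 - 189)/(9 - 203))*(2*(-3)/(-8 - 3) + 378) = (-152/(-194))*(2*(-3)/(-11) + 378) = (-152*(-1/194))*(2*(-3)*(-1/11) + 378) = 76*(6/11 + 378)/97 = (76/97)*(4164/11) = 316464/1067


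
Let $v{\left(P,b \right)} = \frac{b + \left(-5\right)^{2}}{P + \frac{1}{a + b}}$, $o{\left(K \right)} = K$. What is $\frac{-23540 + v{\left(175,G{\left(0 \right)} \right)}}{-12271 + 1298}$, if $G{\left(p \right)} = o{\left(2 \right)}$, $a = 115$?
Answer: $\frac{482001881}{224683148} \approx 2.1453$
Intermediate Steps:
$G{\left(p \right)} = 2$
$v{\left(P,b \right)} = \frac{25 + b}{P + \frac{1}{115 + b}}$ ($v{\left(P,b \right)} = \frac{b + \left(-5\right)^{2}}{P + \frac{1}{115 + b}} = \frac{b + 25}{P + \frac{1}{115 + b}} = \frac{25 + b}{P + \frac{1}{115 + b}}$)
$\frac{-23540 + v{\left(175,G{\left(0 \right)} \right)}}{-12271 + 1298} = \frac{-23540 + \frac{2875 + 2^{2} + 140 \cdot 2}{1 + 115 \cdot 175 + 175 \cdot 2}}{-12271 + 1298} = \frac{-23540 + \frac{2875 + 4 + 280}{1 + 20125 + 350}}{-10973} = \left(-23540 + \frac{1}{20476} \cdot 3159\right) \left(- \frac{1}{10973}\right) = \left(-23540 + \frac{3159}{20476}\right) \left(- \frac{1}{10973}\right) = \left(- \frac{482001881}{20476}\right) \left(- \frac{1}{10973}\right) = \frac{482001881}{224683148}$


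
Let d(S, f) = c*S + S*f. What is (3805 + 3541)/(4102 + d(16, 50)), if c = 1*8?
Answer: 3673/2515 ≈ 1.4604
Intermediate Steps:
c = 8
d(S, f) = 8*S + S*f
(3805 + 3541)/(4102 + d(16, 50)) = (3805 + 3541)/(4102 + 16*(8 + 50)) = 7346/(4102 + 16*58) = 7346/(4102 + 928) = 7346/5030 = 7346*(1/5030) = 3673/2515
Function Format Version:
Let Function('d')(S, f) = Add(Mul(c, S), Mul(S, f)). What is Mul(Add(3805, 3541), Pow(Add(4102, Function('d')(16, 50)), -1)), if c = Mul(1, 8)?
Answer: Rational(3673, 2515) ≈ 1.4604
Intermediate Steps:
c = 8
Function('d')(S, f) = Add(Mul(8, S), Mul(S, f))
Mul(Add(3805, 3541), Pow(Add(4102, Function('d')(16, 50)), -1)) = Mul(Add(3805, 3541), Pow(Add(4102, Mul(16, Add(8, 50))), -1)) = Mul(7346, Pow(Add(4102, Mul(16, 58)), -1)) = Mul(7346, Pow(Add(4102, 928), -1)) = Mul(7346, Pow(5030, -1)) = Mul(7346, Rational(1, 5030)) = Rational(3673, 2515)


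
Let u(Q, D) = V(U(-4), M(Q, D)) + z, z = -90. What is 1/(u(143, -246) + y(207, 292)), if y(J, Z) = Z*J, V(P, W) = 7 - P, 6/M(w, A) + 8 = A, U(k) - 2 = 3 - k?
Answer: 1/60352 ≈ 1.6569e-5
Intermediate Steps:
U(k) = 5 - k (U(k) = 2 + (3 - k) = 5 - k)
M(w, A) = 6/(-8 + A)
y(J, Z) = J*Z
u(Q, D) = -92 (u(Q, D) = (7 - (5 - 1*(-4))) - 90 = (7 - (5 + 4)) - 90 = (7 - 1*9) - 90 = (7 - 9) - 90 = -2 - 90 = -92)
1/(u(143, -246) + y(207, 292)) = 1/(-92 + 207*292) = 1/(-92 + 60444) = 1/60352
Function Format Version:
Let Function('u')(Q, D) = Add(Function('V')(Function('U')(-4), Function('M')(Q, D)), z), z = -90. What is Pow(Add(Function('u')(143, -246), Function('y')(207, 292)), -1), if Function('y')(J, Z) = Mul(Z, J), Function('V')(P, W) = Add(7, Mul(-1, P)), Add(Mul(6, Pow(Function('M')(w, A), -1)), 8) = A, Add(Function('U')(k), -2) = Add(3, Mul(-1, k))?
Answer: Rational(1, 60352) ≈ 1.6569e-5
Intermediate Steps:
Function('U')(k) = Add(5, Mul(-1, k)) (Function('U')(k) = Add(2, Add(3, Mul(-1, k))) = Add(5, Mul(-1, k)))
Function('M')(w, A) = Mul(6, Pow(Add(-8, A), -1))
Function('y')(J, Z) = Mul(J, Z)
Function('u')(Q, D) = -92 (Function('u')(Q, D) = Add(Add(7, Mul(-1, Add(5, Mul(-1, -4)))), -90) = Add(Add(7, Mul(-1, Add(5, 4))), -90) = Add(Add(7, Mul(-1, 9)), -90) = Add(Add(7, -9), -90) = Add(-2, -90) = -92)
Pow(Add(Function('u')(143, -246), Function('y')(207, 292)), -1) = Pow(Add(-92, Mul(207, 292)), -1) = Pow(Add(-92, 60444), -1) = Pow(60352, -1) = Rational(1, 60352)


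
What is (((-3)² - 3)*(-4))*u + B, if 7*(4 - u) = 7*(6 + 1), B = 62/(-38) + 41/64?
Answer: 86347/1216 ≈ 71.009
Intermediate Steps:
B = -1205/1216 (B = 62*(-1/38) + 41*(1/64) = -31/19 + 41/64 = -1205/1216 ≈ -0.99095)
u = -3 (u = 4 - (6 + 1) = 4 - 7 = -3)
(((-3)² - 3)*(-4))*u + B = (((-3)² - 3)*(-4))*(-3) - 1205/1216 = ((9 - 3)*(-4))*(-3) - 1205/1216 = (6*(-4))*(-3) - 1205/1216 = -24*(-3) - 1205/1216 = 72 - 1205/1216 = 86347/1216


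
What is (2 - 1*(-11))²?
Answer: 169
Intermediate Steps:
(2 - 1*(-11))² = (2 + 11)² = 13² = 169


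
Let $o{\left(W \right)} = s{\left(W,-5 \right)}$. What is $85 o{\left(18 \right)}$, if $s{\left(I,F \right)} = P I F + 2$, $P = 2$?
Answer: $-15130$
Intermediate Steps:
$s{\left(I,F \right)} = 2 + 2 F I$ ($s{\left(I,F \right)} = 2 I F + 2 = 2 F I + 2 = 2 + 2 F I$)
$o{\left(W \right)} = 2 - 10 W$ ($o{\left(W \right)} = 2 + 2 \left(-5\right) W = 2 - 10 W$)
$85 o{\left(18 \right)} = 85 \left(2 - 180\right) = 85 \left(-178\right) = -15130$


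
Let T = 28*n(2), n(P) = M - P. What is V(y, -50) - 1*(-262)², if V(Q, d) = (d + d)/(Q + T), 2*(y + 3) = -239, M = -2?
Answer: -32193836/469 ≈ -68644.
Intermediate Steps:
n(P) = -2 - P
y = -245/2 (y = -3 + (½)*(-239) = -3 - 239/2 = -245/2 ≈ -122.50)
T = -112 (T = 28*(-2 - 1*2) = 28*(-2 - 2) = 28*(-4) = -112)
V(Q, d) = 2*d/(-112 + Q) (V(Q, d) = (d + d)/(Q - 112) = (2*d)/(-112 + Q) = 2*d/(-112 + Q))
V(y, -50) - 1*(-262)² = 2*(-50)/(-112 - 245/2) - 1*(-262)² = 2*(-50)/(-469/2) - 1*68644 = 2*(-50)*(-2/469) - 68644 = 200/469 - 68644 = -32193836/469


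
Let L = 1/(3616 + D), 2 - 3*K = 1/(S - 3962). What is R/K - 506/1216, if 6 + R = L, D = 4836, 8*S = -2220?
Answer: -25642107113/2723572480 ≈ -9.4149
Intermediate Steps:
S = -555/2 (S = (⅛)*(-2220) = -555/2 ≈ -277.50)
K = 16960/25437 (K = ⅔ - 1/(3*(-555/2 - 3962)) = ⅔ - 1/(3*(-8479/2)) = ⅔ - ⅓*(-2/8479) = ⅔ + 2/25437 = 16960/25437 ≈ 0.66675)
L = 1/8452 (L = 1/(3616 + 4836) = 1/8452 ≈ 0.00011832)
R = -50711/8452 (R = -6 + 1/8452 = -50711/8452 ≈ -5.9999)
R/K - 506/1216 = -50711/(8452*16960/25437) - 506/1216 = -50711/8452*25437/16960 - 506*1/1216 = -1289935707/143345920 - 253/608 = -25642107113/2723572480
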